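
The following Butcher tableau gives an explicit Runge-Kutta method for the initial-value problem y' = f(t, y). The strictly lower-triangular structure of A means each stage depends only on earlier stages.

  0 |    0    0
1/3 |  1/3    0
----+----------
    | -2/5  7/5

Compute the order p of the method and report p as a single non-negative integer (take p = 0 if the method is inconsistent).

1

b = (-2/5, 7/5)
c = (0, 1/3)
Σ b_i: (-2/5)·1 + 7/5·1 = 1 ✓
b·c: 7/5·1/3 = 7/15 ≠ 1/2 ⇒ order 1.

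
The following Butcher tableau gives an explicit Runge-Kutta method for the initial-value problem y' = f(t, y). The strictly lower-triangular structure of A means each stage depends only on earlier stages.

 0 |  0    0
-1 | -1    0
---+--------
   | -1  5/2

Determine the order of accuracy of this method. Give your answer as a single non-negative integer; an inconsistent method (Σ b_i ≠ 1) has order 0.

b = (-1, 5/2)
c = (0, -1)
Σ b_i: (-1)·1 + 5/2·1 = 3/2 ≠ 1 ⇒ order 0.

0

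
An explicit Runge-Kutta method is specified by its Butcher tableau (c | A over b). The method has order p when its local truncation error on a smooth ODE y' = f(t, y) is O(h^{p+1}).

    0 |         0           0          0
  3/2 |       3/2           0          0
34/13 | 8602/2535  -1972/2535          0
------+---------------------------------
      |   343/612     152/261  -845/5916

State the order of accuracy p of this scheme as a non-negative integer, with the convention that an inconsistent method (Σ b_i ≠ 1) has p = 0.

3

b = (343/612, 152/261, -845/5916)
c = (0, 3/2, 34/13)
Ac = (0, 0, -986/845)
Σ b_i: 343/612·1 + 152/261·1 + (-845/5916)·1 = 1 ✓
b·c: 152/261·3/2 + (-845/5916)·34/13 = 1/2 ✓
b·c²: 152/261·9/4 + (-845/5916)·1156/169 = 1/3 ✓
b·Ac: (-845/5916)·(-986/845) = 1/6 ✓; 3 stages ⇒ order 3.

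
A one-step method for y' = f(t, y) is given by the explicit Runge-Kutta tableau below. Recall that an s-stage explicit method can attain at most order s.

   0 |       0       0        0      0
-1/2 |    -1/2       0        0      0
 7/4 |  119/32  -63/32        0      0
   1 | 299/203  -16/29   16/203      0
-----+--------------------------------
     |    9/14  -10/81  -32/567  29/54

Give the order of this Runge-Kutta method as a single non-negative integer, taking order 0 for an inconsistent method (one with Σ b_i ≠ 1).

4

b = (9/14, -10/81, -32/567, 29/54)
c = (0, -1/2, 7/4, 1)
Ac = (0, 0, 63/64, 12/29)
Σ b_i: 9/14·1 + (-10/81)·1 + (-32/567)·1 + 29/54·1 = 1 ✓
b·c: (-10/81)·(-1/2) + (-32/567)·7/4 + 29/54·1 = 1/2 ✓
b·c²: (-10/81)·1/4 + (-32/567)·49/16 + 29/54·1 = 1/3 ✓
b·Ac: (-32/567)·63/64 + 29/54·12/29 = 1/6 ✓
b·c³: (-10/81)·(-1/8) + (-32/567)·343/64 + 29/54·1 = 1/4 ✓
b·(c∘Ac): (-32/567)·441/256 + 29/54·12/29 = 1/8 ✓
b·Ac²: (-32/567)·(-63/128) + 29/54·3/29 = 1/12 ✓
b·A²c: 29/54·9/116 = 1/24 ✓; 4 stages ⇒ order 4.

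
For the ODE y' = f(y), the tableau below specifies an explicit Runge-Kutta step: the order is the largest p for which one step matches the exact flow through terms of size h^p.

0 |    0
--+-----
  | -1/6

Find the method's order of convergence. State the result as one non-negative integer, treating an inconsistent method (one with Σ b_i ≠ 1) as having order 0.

0

b = (-1/6)
c = (0)
Σ b_i: (-1/6)·1 = -1/6 ≠ 1 ⇒ order 0.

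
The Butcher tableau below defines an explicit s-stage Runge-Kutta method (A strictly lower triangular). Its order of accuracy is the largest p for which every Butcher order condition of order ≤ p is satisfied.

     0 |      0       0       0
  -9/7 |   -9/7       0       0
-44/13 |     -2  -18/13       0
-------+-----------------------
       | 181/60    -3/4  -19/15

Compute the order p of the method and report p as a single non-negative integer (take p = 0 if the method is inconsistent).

1

b = (181/60, -3/4, -19/15)
c = (0, -9/7, -44/13)
Ac = (0, 0, 162/91)
Σ b_i: 181/60·1 + (-3/4)·1 + (-19/15)·1 = 1 ✓
b·c: (-3/4)·(-9/7) + (-19/15)·(-44/13) = 28673/5460 ≠ 1/2 ⇒ order 1.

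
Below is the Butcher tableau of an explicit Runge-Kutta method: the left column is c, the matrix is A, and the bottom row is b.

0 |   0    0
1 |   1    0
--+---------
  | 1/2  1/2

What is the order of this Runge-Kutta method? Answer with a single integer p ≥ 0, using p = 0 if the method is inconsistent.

2

b = (1/2, 1/2)
c = (0, 1)
Σ b_i: 1/2·1 + 1/2·1 = 1 ✓
b·c: 1/2·1 = 1/2 ✓; 2 stages ⇒ order 2.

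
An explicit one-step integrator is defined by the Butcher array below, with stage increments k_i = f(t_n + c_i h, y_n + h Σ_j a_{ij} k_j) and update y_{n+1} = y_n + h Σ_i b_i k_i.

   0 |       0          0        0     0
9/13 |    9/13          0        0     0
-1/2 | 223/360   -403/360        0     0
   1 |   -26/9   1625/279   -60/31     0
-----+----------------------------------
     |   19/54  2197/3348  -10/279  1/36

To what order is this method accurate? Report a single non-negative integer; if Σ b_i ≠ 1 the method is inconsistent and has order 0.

b = (19/54, 2197/3348, -10/279, 1/36)
c = (0, 9/13, -1/2, 1)
Ac = (0, 0, -31/40, 5)
Σ b_i: 19/54·1 + 2197/3348·1 + (-10/279)·1 + 1/36·1 = 1 ✓
b·c: 2197/3348·9/13 + (-10/279)·(-1/2) + 1/36·1 = 1/2 ✓
b·c²: 2197/3348·81/169 + (-10/279)·1/4 + 1/36·1 = 1/3 ✓
b·Ac: (-10/279)·(-31/40) + 1/36·5 = 1/6 ✓
b·c³: 2197/3348·729/2197 + (-10/279)·(-1/8) + 1/36·1 = 1/4 ✓
b·(c∘Ac): (-10/279)·31/80 + 1/36·5 = 1/8 ✓
b·Ac²: (-10/279)·(-279/520) + 1/36·30/13 = 1/12 ✓
b·A²c: 1/36·3/2 = 1/24 ✓; 4 stages ⇒ order 4.

4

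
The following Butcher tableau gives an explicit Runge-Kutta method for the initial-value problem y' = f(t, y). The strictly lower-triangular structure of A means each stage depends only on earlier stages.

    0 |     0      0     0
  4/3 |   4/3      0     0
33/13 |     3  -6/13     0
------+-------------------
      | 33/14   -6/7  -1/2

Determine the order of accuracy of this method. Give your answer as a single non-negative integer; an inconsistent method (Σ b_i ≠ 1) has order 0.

1

b = (33/14, -6/7, -1/2)
c = (0, 4/3, 33/13)
Ac = (0, 0, -8/13)
Σ b_i: 33/14·1 + (-6/7)·1 + (-1/2)·1 = 1 ✓
b·c: (-6/7)·4/3 + (-1/2)·33/13 = -439/182 ≠ 1/2 ⇒ order 1.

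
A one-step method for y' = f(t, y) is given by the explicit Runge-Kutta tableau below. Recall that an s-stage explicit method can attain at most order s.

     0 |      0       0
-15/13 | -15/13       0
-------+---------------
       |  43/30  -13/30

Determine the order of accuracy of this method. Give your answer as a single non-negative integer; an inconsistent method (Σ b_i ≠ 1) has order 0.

2

b = (43/30, -13/30)
c = (0, -15/13)
Σ b_i: 43/30·1 + (-13/30)·1 = 1 ✓
b·c: (-13/30)·(-15/13) = 1/2 ✓; 2 stages ⇒ order 2.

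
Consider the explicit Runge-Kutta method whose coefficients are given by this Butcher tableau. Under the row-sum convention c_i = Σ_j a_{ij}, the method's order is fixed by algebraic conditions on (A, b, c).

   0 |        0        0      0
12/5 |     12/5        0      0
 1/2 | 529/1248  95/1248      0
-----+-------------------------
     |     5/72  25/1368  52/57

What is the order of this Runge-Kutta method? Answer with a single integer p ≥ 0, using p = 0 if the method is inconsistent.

b = (5/72, 25/1368, 52/57)
c = (0, 12/5, 1/2)
Ac = (0, 0, 19/104)
Σ b_i: 5/72·1 + 25/1368·1 + 52/57·1 = 1 ✓
b·c: 25/1368·12/5 + 52/57·1/2 = 1/2 ✓
b·c²: 25/1368·144/25 + 52/57·1/4 = 1/3 ✓
b·Ac: 52/57·19/104 = 1/6 ✓; 3 stages ⇒ order 3.

3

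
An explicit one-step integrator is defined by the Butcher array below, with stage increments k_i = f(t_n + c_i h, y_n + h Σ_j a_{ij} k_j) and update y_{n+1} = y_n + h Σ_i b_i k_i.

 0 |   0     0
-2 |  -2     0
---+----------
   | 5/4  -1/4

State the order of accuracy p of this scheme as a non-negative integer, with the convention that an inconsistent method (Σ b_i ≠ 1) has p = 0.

b = (5/4, -1/4)
c = (0, -2)
Σ b_i: 5/4·1 + (-1/4)·1 = 1 ✓
b·c: (-1/4)·(-2) = 1/2 ✓; 2 stages ⇒ order 2.

2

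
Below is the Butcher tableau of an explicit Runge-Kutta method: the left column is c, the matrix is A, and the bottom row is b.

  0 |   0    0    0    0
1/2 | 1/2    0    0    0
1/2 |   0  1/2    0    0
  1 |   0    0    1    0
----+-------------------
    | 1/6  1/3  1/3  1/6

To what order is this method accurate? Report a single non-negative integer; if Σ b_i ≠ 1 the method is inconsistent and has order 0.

b = (1/6, 1/3, 1/3, 1/6)
c = (0, 1/2, 1/2, 1)
Ac = (0, 0, 1/4, 1/2)
Σ b_i: 1/6·1 + 1/3·1 + 1/3·1 + 1/6·1 = 1 ✓
b·c: 1/3·1/2 + 1/3·1/2 + 1/6·1 = 1/2 ✓
b·c²: 1/3·1/4 + 1/3·1/4 + 1/6·1 = 1/3 ✓
b·Ac: 1/3·1/4 + 1/6·1/2 = 1/6 ✓
b·c³: 1/3·1/8 + 1/3·1/8 + 1/6·1 = 1/4 ✓
b·(c∘Ac): 1/3·1/8 + 1/6·1/2 = 1/8 ✓
b·Ac²: 1/3·1/8 + 1/6·1/4 = 1/12 ✓
b·A²c: 1/6·1/4 = 1/24 ✓; 4 stages ⇒ order 4.

4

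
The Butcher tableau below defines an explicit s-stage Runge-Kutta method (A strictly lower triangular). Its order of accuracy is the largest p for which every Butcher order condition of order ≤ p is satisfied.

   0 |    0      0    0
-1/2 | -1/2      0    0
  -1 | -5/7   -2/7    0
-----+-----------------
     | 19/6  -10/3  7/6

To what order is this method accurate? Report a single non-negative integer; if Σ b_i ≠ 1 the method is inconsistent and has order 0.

3

b = (19/6, -10/3, 7/6)
c = (0, -1/2, -1)
Ac = (0, 0, 1/7)
Σ b_i: 19/6·1 + (-10/3)·1 + 7/6·1 = 1 ✓
b·c: (-10/3)·(-1/2) + 7/6·(-1) = 1/2 ✓
b·c²: (-10/3)·1/4 + 7/6·1 = 1/3 ✓
b·Ac: 7/6·1/7 = 1/6 ✓; 3 stages ⇒ order 3.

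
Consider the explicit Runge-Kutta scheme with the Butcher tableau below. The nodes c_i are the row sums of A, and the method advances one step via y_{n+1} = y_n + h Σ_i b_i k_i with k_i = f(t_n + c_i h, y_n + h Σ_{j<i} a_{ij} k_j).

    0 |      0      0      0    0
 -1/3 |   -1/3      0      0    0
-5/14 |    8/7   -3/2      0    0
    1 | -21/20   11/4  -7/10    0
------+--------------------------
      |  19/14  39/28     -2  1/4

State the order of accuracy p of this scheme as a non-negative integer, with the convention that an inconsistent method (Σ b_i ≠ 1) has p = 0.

2

b = (19/14, 39/28, -2, 1/4)
c = (0, -1/3, -5/14, 1)
Ac = (0, 0, 1/2, -2/3)
Σ b_i: 19/14·1 + 39/28·1 + (-2)·1 + 1/4·1 = 1 ✓
b·c: 39/28·(-1/3) + (-2)·(-5/14) + 1/4·1 = 1/2 ✓
b·c²: 39/28·1/9 + (-2)·25/196 + 1/4·1 = 22/147 ≠ 1/3 ⇒ order 2.
b·Ac: (-2)·1/2 + 1/4·(-2/3) = -7/6 ≠ 1/6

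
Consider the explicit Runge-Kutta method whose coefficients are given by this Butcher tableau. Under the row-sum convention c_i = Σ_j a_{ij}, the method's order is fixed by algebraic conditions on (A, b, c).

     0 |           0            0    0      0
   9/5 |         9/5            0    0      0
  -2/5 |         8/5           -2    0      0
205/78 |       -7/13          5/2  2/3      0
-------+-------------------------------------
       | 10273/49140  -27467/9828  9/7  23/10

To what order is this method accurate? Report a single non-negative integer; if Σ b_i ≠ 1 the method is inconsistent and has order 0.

b = (10273/49140, -27467/9828, 9/7, 23/10)
c = (0, 9/5, -2/5, 205/78)
Ac = (0, 0, -18/5, 127/30)
Σ b_i: 10273/49140·1 + (-27467/9828)·1 + 9/7·1 + 23/10·1 = 1 ✓
b·c: (-27467/9828)·9/5 + 9/7·(-2/5) + 23/10·205/78 = 1/2 ✓
b·c²: (-27467/9828)·81/25 + 9/7·4/25 + 23/10·42025/6084 = 14986339/2129400 ≠ 1/3 ⇒ order 2.
b·Ac: 9/7·(-18/5) + 23/10·127/30 = 10727/2100 ≠ 1/6

2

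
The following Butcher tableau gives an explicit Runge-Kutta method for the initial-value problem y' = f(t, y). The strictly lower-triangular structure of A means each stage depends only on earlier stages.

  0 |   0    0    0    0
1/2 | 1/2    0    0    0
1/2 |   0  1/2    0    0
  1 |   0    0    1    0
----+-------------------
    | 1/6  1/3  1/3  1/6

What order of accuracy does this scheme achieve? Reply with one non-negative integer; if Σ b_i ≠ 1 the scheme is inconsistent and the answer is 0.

4

b = (1/6, 1/3, 1/3, 1/6)
c = (0, 1/2, 1/2, 1)
Ac = (0, 0, 1/4, 1/2)
Σ b_i: 1/6·1 + 1/3·1 + 1/3·1 + 1/6·1 = 1 ✓
b·c: 1/3·1/2 + 1/3·1/2 + 1/6·1 = 1/2 ✓
b·c²: 1/3·1/4 + 1/3·1/4 + 1/6·1 = 1/3 ✓
b·Ac: 1/3·1/4 + 1/6·1/2 = 1/6 ✓
b·c³: 1/3·1/8 + 1/3·1/8 + 1/6·1 = 1/4 ✓
b·(c∘Ac): 1/3·1/8 + 1/6·1/2 = 1/8 ✓
b·Ac²: 1/3·1/8 + 1/6·1/4 = 1/12 ✓
b·A²c: 1/6·1/4 = 1/24 ✓; 4 stages ⇒ order 4.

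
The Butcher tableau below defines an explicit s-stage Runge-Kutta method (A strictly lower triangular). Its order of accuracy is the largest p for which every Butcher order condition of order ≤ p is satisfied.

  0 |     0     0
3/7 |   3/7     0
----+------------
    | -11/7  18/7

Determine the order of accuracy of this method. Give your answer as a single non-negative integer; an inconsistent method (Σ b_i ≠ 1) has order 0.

b = (-11/7, 18/7)
c = (0, 3/7)
Σ b_i: (-11/7)·1 + 18/7·1 = 1 ✓
b·c: 18/7·3/7 = 54/49 ≠ 1/2 ⇒ order 1.

1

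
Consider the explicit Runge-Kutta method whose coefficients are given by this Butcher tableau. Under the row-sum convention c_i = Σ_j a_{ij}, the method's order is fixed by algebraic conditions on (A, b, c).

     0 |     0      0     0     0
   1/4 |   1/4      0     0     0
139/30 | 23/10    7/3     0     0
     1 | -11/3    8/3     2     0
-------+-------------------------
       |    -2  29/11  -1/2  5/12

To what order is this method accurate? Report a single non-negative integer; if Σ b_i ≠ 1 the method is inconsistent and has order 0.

b = (-2, 29/11, -1/2, 5/12)
c = (0, 1/4, 139/30, 1)
Ac = (0, 0, 7/12, 149/15)
Σ b_i: (-2)·1 + 29/11·1 + (-1/2)·1 + 5/12·1 = 73/132 ≠ 1 ⇒ order 0.

0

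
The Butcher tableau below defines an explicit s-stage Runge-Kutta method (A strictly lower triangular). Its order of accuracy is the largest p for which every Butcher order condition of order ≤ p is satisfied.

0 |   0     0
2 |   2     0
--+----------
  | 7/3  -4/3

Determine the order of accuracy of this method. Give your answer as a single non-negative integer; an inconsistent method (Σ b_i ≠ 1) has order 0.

b = (7/3, -4/3)
c = (0, 2)
Σ b_i: 7/3·1 + (-4/3)·1 = 1 ✓
b·c: (-4/3)·2 = -8/3 ≠ 1/2 ⇒ order 1.

1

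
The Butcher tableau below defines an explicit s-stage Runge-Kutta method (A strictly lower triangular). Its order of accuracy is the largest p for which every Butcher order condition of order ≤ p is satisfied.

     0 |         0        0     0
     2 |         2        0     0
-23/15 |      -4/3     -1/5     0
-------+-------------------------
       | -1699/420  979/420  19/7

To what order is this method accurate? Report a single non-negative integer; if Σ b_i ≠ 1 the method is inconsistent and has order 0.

2

b = (-1699/420, 979/420, 19/7)
c = (0, 2, -23/15)
Ac = (0, 0, -2/5)
Σ b_i: (-1699/420)·1 + 979/420·1 + 19/7·1 = 1 ✓
b·c: 979/420·2 + 19/7·(-23/15) = 1/2 ✓
b·c²: 979/420·4 + 19/7·529/225 = 24736/1575 ≠ 1/3 ⇒ order 2.
b·Ac: 19/7·(-2/5) = -38/35 ≠ 1/6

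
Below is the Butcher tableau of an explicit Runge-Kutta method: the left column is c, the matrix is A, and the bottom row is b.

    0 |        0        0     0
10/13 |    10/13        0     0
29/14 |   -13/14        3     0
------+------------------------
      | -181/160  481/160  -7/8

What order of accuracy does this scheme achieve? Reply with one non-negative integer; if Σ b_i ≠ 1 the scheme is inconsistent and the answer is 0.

b = (-181/160, 481/160, -7/8)
c = (0, 10/13, 29/14)
Ac = (0, 0, 30/13)
Σ b_i: (-181/160)·1 + 481/160·1 + (-7/8)·1 = 1 ✓
b·c: 481/160·10/13 + (-7/8)·29/14 = 1/2 ✓
b·c²: 481/160·100/169 + (-7/8)·841/196 = -5753/2912 ≠ 1/3 ⇒ order 2.
b·Ac: (-7/8)·30/13 = -105/52 ≠ 1/6

2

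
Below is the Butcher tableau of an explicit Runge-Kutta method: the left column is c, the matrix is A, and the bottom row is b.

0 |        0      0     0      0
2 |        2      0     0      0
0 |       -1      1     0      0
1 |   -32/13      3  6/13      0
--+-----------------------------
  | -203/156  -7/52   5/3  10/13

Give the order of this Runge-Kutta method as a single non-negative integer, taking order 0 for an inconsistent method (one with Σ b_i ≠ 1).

b = (-203/156, -7/52, 5/3, 10/13)
c = (0, 2, 0, 1)
Ac = (0, 0, 2, 6)
Σ b_i: (-203/156)·1 + (-7/52)·1 + 5/3·1 + 10/13·1 = 1 ✓
b·c: (-7/52)·2 + 10/13·1 = 1/2 ✓
b·c²: (-7/52)·4 + 10/13·1 = 3/13 ≠ 1/3 ⇒ order 2.
b·Ac: 5/3·2 + 10/13·6 = 310/39 ≠ 1/6

2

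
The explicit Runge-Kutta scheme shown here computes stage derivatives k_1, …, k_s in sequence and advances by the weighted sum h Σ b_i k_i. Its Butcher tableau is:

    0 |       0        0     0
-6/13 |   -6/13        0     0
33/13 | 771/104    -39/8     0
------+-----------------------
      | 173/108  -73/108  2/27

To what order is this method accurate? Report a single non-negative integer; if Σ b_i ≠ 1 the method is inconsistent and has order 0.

3

b = (173/108, -73/108, 2/27)
c = (0, -6/13, 33/13)
Ac = (0, 0, 9/4)
Σ b_i: 173/108·1 + (-73/108)·1 + 2/27·1 = 1 ✓
b·c: (-73/108)·(-6/13) + 2/27·33/13 = 1/2 ✓
b·c²: (-73/108)·36/169 + 2/27·1089/169 = 1/3 ✓
b·Ac: 2/27·9/4 = 1/6 ✓; 3 stages ⇒ order 3.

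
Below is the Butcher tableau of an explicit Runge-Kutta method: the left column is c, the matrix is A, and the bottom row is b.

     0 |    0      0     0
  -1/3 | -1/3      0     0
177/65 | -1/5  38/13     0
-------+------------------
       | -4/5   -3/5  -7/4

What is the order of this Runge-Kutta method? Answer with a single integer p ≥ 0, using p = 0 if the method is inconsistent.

0

b = (-4/5, -3/5, -7/4)
c = (0, -1/3, 177/65)
Ac = (0, 0, -38/39)
Σ b_i: (-4/5)·1 + (-3/5)·1 + (-7/4)·1 = -63/20 ≠ 1 ⇒ order 0.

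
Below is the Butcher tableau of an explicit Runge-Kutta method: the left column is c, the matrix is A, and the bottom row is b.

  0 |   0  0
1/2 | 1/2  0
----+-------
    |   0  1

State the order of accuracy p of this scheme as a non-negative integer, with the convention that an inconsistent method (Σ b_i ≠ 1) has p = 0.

2

b = (0, 1)
c = (0, 1/2)
Σ b_i: 1·1 = 1 ✓
b·c: 1·1/2 = 1/2 ✓; 2 stages ⇒ order 2.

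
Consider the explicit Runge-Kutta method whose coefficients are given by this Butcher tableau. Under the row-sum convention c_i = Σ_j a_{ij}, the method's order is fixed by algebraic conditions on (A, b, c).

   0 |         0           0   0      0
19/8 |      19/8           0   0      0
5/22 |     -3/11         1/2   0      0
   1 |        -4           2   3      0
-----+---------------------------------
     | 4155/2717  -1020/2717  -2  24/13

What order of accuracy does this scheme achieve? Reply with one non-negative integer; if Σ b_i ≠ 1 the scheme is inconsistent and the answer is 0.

b = (4155/2717, -1020/2717, -2, 24/13)
c = (0, 19/8, 5/22, 1)
Ac = (0, 0, 19/16, 239/44)
Σ b_i: 4155/2717·1 + (-1020/2717)·1 + (-2)·1 + 24/13·1 = 1 ✓
b·c: (-1020/2717)·19/8 + (-2)·5/22 + 24/13·1 = 1/2 ✓
b·c²: (-1020/2717)·361/64 + (-2)·25/484 + 24/13·1 = -9431/25168 ≠ 1/3 ⇒ order 2.
b·Ac: (-2)·19/16 + 24/13·239/44 = 8755/1144 ≠ 1/6

2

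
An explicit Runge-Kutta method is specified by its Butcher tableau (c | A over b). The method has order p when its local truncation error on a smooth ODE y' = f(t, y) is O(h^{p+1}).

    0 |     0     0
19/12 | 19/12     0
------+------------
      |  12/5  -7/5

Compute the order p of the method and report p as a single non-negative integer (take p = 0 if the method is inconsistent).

b = (12/5, -7/5)
c = (0, 19/12)
Σ b_i: 12/5·1 + (-7/5)·1 = 1 ✓
b·c: (-7/5)·19/12 = -133/60 ≠ 1/2 ⇒ order 1.

1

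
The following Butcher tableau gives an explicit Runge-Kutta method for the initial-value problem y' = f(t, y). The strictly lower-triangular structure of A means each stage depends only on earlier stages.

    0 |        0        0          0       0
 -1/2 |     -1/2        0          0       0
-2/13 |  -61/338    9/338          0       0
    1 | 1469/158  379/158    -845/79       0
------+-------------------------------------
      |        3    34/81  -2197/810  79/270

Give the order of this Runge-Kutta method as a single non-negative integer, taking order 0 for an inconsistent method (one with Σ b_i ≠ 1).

b = (3, 34/81, -2197/810, 79/270)
c = (0, -1/2, -2/13, 1)
Ac = (0, 0, -9/676, 141/316)
Σ b_i: 3·1 + 34/81·1 + (-2197/810)·1 + 79/270·1 = 1 ✓
b·c: 34/81·(-1/2) + (-2197/810)·(-2/13) + 79/270·1 = 1/2 ✓
b·c²: 34/81·1/4 + (-2197/810)·4/169 + 79/270·1 = 1/3 ✓
b·Ac: (-2197/810)·(-9/676) + 79/270·141/316 = 1/6 ✓
b·c³: 34/81·(-1/8) + (-2197/810)·(-8/2197) + 79/270·1 = 1/4 ✓
b·(c∘Ac): (-2197/810)·9/4394 + 79/270·141/316 = 1/8 ✓
b·Ac²: (-2197/810)·9/1352 + 79/270·219/632 = 1/12 ✓
b·A²c: 79/270·45/316 = 1/24 ✓; 4 stages ⇒ order 4.

4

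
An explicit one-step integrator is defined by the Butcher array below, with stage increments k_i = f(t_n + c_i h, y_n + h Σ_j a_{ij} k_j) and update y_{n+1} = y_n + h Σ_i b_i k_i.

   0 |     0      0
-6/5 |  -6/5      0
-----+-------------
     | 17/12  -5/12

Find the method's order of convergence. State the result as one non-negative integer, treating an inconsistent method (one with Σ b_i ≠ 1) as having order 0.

2

b = (17/12, -5/12)
c = (0, -6/5)
Σ b_i: 17/12·1 + (-5/12)·1 = 1 ✓
b·c: (-5/12)·(-6/5) = 1/2 ✓; 2 stages ⇒ order 2.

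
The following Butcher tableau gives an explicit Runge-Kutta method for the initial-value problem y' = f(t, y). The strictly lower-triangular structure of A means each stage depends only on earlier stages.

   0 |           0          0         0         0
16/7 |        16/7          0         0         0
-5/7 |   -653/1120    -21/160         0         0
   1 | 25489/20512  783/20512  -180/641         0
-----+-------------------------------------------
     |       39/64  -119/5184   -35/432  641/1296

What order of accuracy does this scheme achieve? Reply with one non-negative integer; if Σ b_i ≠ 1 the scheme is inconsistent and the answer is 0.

4

b = (39/64, -119/5184, -35/432, 641/1296)
c = (0, 16/7, -5/7, 1)
Ac = (0, 0, -3/10, 369/1282)
Σ b_i: 39/64·1 + (-119/5184)·1 + (-35/432)·1 + 641/1296·1 = 1 ✓
b·c: (-119/5184)·16/7 + (-35/432)·(-5/7) + 641/1296·1 = 1/2 ✓
b·c²: (-119/5184)·256/49 + (-35/432)·25/49 + 641/1296·1 = 1/3 ✓
b·Ac: (-35/432)·(-3/10) + 641/1296·369/1282 = 1/6 ✓
b·c³: (-119/5184)·4096/343 + (-35/432)·(-125/343) + 641/1296·1 = 1/4 ✓
b·(c∘Ac): (-35/432)·3/14 + 641/1296·369/1282 = 1/8 ✓
b·Ac²: (-35/432)·(-24/35) + 641/1296·36/641 = 1/12 ✓
b·A²c: 641/1296·54/641 = 1/24 ✓; 4 stages ⇒ order 4.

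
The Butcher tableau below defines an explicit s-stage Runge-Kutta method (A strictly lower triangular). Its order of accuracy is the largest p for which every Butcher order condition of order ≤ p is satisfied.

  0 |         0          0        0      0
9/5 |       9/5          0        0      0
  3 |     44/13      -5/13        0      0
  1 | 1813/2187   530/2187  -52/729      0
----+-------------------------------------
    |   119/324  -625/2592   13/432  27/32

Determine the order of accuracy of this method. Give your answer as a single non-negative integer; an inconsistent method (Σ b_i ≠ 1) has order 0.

4

b = (119/324, -625/2592, 13/432, 27/32)
c = (0, 9/5, 3, 1)
Ac = (0, 0, -9/13, 2/9)
Σ b_i: 119/324·1 + (-625/2592)·1 + 13/432·1 + 27/32·1 = 1 ✓
b·c: (-625/2592)·9/5 + 13/432·3 + 27/32·1 = 1/2 ✓
b·c²: (-625/2592)·81/25 + 13/432·9 + 27/32·1 = 1/3 ✓
b·Ac: 13/432·(-9/13) + 27/32·2/9 = 1/6 ✓
b·c³: (-625/2592)·729/125 + 13/432·27 + 27/32·1 = 1/4 ✓
b·(c∘Ac): 13/432·(-27/13) + 27/32·2/9 = 1/8 ✓
b·Ac²: 13/432·(-81/65) + 27/32·58/405 = 1/12 ✓
b·A²c: 27/32·4/81 = 1/24 ✓; 4 stages ⇒ order 4.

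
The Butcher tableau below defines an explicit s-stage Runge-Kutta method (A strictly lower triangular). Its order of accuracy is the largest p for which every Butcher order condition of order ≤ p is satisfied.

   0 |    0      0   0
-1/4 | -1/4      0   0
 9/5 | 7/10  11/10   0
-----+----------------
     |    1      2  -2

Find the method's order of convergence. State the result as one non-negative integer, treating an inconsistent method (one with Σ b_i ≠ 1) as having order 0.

1

b = (1, 2, -2)
c = (0, -1/4, 9/5)
Ac = (0, 0, -11/40)
Σ b_i: 1·1 + 2·1 + (-2)·1 = 1 ✓
b·c: 2·(-1/4) + (-2)·9/5 = -41/10 ≠ 1/2 ⇒ order 1.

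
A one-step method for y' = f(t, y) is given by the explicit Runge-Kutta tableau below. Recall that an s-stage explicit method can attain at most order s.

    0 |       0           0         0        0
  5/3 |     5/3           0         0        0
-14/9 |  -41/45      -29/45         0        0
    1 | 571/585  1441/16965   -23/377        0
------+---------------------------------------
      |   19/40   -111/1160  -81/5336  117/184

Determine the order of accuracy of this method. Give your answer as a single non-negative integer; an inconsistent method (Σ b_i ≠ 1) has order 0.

b = (19/40, -111/1160, -81/5336, 117/184)
c = (0, 5/3, -14/9, 1)
Ac = (0, 0, -29/27, 83/351)
Σ b_i: 19/40·1 + (-111/1160)·1 + (-81/5336)·1 + 117/184·1 = 1 ✓
b·c: (-111/1160)·5/3 + (-81/5336)·(-14/9) + 117/184·1 = 1/2 ✓
b·c²: (-111/1160)·25/9 + (-81/5336)·196/81 + 117/184·1 = 1/3 ✓
b·Ac: (-81/5336)·(-29/27) + 117/184·83/351 = 1/6 ✓
b·c³: (-111/1160)·125/27 + (-81/5336)·(-2744/729) + 117/184·1 = 1/4 ✓
b·(c∘Ac): (-81/5336)·406/243 + 117/184·83/351 = 1/8 ✓
b·Ac²: (-81/5336)·(-145/81) + 117/184·31/351 = 1/12 ✓
b·A²c: 117/184·23/351 = 1/24 ✓; 4 stages ⇒ order 4.

4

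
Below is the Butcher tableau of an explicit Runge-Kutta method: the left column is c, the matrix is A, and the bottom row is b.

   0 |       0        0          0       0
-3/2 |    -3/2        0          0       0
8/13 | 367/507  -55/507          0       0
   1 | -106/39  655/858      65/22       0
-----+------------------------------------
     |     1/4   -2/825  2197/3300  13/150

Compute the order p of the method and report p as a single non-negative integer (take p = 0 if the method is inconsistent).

4

b = (1/4, -2/825, 2197/3300, 13/150)
c = (0, -3/2, 8/13, 1)
Ac = (0, 0, 55/338, 35/52)
Σ b_i: 1/4·1 + (-2/825)·1 + 2197/3300·1 + 13/150·1 = 1 ✓
b·c: (-2/825)·(-3/2) + 2197/3300·8/13 + 13/150·1 = 1/2 ✓
b·c²: (-2/825)·9/4 + 2197/3300·64/169 + 13/150·1 = 1/3 ✓
b·Ac: 2197/3300·55/338 + 13/150·35/52 = 1/6 ✓
b·c³: (-2/825)·(-27/8) + 2197/3300·512/2197 + 13/150·1 = 1/4 ✓
b·(c∘Ac): 2197/3300·220/2197 + 13/150·35/52 = 1/8 ✓
b·Ac²: 2197/3300·(-165/676) + 13/150·295/104 = 1/12 ✓
b·A²c: 13/150·25/52 = 1/24 ✓; 4 stages ⇒ order 4.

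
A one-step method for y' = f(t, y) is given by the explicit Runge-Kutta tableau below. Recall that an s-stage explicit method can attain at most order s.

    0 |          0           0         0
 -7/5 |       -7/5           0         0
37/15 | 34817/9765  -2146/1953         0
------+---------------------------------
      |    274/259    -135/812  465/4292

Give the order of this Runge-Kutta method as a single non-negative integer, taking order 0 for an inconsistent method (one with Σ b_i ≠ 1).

b = (274/259, -135/812, 465/4292)
c = (0, -7/5, 37/15)
Ac = (0, 0, 2146/1395)
Σ b_i: 274/259·1 + (-135/812)·1 + 465/4292·1 = 1 ✓
b·c: (-135/812)·(-7/5) + 465/4292·37/15 = 1/2 ✓
b·c²: (-135/812)·49/25 + 465/4292·1369/225 = 1/3 ✓
b·Ac: 465/4292·2146/1395 = 1/6 ✓; 3 stages ⇒ order 3.

3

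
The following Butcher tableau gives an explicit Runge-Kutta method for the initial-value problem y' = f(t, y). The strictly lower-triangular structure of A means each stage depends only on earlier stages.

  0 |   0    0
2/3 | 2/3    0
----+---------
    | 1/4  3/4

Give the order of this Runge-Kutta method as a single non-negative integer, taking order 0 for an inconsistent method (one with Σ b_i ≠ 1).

2

b = (1/4, 3/4)
c = (0, 2/3)
Σ b_i: 1/4·1 + 3/4·1 = 1 ✓
b·c: 3/4·2/3 = 1/2 ✓; 2 stages ⇒ order 2.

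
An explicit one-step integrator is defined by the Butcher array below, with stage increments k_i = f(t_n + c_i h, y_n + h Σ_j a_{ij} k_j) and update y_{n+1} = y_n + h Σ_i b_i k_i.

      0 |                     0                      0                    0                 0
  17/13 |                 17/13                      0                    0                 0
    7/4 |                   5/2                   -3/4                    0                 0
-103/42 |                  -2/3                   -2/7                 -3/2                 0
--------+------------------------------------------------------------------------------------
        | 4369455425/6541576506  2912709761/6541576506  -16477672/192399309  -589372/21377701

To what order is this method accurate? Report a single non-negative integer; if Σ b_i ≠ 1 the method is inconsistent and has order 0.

b = (4369455425/6541576506, 2912709761/6541576506, -16477672/192399309, -589372/21377701)
c = (0, 17/13, 7/4, -103/42)
Ac = (0, 0, -51/52, -2183/728)
Σ b_i: 4369455425/6541576506·1 + 2912709761/6541576506·1 + (-16477672/192399309)·1 + (-589372/21377701)·1 = 1 ✓
b·c: 2912709761/6541576506·17/13 + (-16477672/192399309)·7/4 + (-589372/21377701)·(-103/42) = 1/2 ✓
b·c²: 2912709761/6541576506·289/169 + (-16477672/192399309)·49/16 + (-589372/21377701)·10609/1764 = 1/3 ✓
b·Ac: (-16477672/192399309)·(-51/52) + (-589372/21377701)·(-2183/728) = 1/6 ✓
b·c³: 2912709761/6541576506·4913/2197 + (-16477672/192399309)·343/64 + (-589372/21377701)·(-1092727/74088) = 396390181021/420200090856 ≠ 1/4 ⇒ order 3.
b·(c∘Ac): (-16477672/192399309)·(-357/208) + (-589372/21377701)·224849/30576 = -61970067/1111640452 ≠ 1/8
b·Ac²: (-16477672/192399309)·(-867/676) + (-589372/21377701)·(-192397/37856) = 1667183675/6669842712 ≠ 1/12
b·A²c: (-589372/21377701)·153/104 = -22543479/555820226 ≠ 1/24

3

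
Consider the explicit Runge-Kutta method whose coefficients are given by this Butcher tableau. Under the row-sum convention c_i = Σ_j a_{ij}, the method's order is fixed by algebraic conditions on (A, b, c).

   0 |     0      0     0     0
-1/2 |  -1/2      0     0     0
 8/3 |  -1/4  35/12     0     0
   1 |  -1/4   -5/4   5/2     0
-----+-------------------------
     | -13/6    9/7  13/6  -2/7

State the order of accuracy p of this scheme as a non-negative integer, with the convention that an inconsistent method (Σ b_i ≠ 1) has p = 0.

1

b = (-13/6, 9/7, 13/6, -2/7)
c = (0, -1/2, 8/3, 1)
Ac = (0, 0, -35/24, 175/24)
Σ b_i: (-13/6)·1 + 9/7·1 + 13/6·1 + (-2/7)·1 = 1 ✓
b·c: 9/7·(-1/2) + 13/6·8/3 + (-2/7)·1 = 611/126 ≠ 1/2 ⇒ order 1.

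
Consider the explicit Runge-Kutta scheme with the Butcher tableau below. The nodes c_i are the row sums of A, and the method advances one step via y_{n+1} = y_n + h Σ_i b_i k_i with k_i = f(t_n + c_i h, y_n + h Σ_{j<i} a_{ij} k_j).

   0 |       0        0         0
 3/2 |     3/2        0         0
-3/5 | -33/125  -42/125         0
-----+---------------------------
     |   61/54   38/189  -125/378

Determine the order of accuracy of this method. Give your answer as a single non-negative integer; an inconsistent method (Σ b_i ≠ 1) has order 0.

b = (61/54, 38/189, -125/378)
c = (0, 3/2, -3/5)
Ac = (0, 0, -63/125)
Σ b_i: 61/54·1 + 38/189·1 + (-125/378)·1 = 1 ✓
b·c: 38/189·3/2 + (-125/378)·(-3/5) = 1/2 ✓
b·c²: 38/189·9/4 + (-125/378)·9/25 = 1/3 ✓
b·Ac: (-125/378)·(-63/125) = 1/6 ✓; 3 stages ⇒ order 3.

3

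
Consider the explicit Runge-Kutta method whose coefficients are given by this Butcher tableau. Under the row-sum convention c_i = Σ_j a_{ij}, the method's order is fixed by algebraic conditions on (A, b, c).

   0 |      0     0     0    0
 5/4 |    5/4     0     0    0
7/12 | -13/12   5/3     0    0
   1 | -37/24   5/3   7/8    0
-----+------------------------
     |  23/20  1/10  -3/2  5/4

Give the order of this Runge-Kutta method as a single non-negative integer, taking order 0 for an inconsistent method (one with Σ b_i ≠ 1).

2

b = (23/20, 1/10, -3/2, 5/4)
c = (0, 5/4, 7/12, 1)
Ac = (0, 0, 25/12, 83/32)
Σ b_i: 23/20·1 + 1/10·1 + (-3/2)·1 + 5/4·1 = 1 ✓
b·c: 1/10·5/4 + (-3/2)·7/12 + 5/4·1 = 1/2 ✓
b·c²: 1/10·25/16 + (-3/2)·49/144 + 5/4·1 = 43/48 ≠ 1/3 ⇒ order 2.
b·Ac: (-3/2)·25/12 + 5/4·83/32 = 15/128 ≠ 1/6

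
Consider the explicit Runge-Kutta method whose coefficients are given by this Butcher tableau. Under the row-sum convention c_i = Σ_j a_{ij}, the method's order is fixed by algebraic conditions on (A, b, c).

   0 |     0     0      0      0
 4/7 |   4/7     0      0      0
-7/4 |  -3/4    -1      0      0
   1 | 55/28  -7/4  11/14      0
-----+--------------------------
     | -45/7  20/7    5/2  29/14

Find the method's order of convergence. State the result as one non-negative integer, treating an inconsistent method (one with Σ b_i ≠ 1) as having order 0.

b = (-45/7, 20/7, 5/2, 29/14)
c = (0, 4/7, -7/4, 1)
Ac = (0, 0, -4/7, -19/8)
Σ b_i: (-45/7)·1 + 20/7·1 + 5/2·1 + 29/14·1 = 1 ✓
b·c: 20/7·4/7 + 5/2·(-7/4) + 29/14·1 = -263/392 ≠ 1/2 ⇒ order 1.

1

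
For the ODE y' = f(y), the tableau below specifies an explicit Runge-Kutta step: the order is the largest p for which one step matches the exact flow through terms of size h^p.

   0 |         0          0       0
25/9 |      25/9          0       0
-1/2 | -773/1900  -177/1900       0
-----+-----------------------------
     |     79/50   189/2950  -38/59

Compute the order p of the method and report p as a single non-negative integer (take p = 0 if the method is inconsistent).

3

b = (79/50, 189/2950, -38/59)
c = (0, 25/9, -1/2)
Ac = (0, 0, -59/228)
Σ b_i: 79/50·1 + 189/2950·1 + (-38/59)·1 = 1 ✓
b·c: 189/2950·25/9 + (-38/59)·(-1/2) = 1/2 ✓
b·c²: 189/2950·625/81 + (-38/59)·1/4 = 1/3 ✓
b·Ac: (-38/59)·(-59/228) = 1/6 ✓; 3 stages ⇒ order 3.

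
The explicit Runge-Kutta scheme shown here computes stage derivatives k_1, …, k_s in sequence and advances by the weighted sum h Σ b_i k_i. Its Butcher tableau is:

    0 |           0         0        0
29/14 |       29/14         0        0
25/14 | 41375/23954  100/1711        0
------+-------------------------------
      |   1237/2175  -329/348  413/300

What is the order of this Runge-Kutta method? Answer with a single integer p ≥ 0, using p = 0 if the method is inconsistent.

3

b = (1237/2175, -329/348, 413/300)
c = (0, 29/14, 25/14)
Ac = (0, 0, 50/413)
Σ b_i: 1237/2175·1 + (-329/348)·1 + 413/300·1 = 1 ✓
b·c: (-329/348)·29/14 + 413/300·25/14 = 1/2 ✓
b·c²: (-329/348)·841/196 + 413/300·625/196 = 1/3 ✓
b·Ac: 413/300·50/413 = 1/6 ✓; 3 stages ⇒ order 3.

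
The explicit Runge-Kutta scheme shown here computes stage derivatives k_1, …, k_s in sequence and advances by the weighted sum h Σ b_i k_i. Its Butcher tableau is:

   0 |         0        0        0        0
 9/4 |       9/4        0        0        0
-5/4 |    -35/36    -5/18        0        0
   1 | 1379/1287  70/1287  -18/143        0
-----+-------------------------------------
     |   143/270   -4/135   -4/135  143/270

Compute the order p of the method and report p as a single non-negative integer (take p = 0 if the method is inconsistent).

b = (143/270, -4/135, -4/135, 143/270)
c = (0, 9/4, -5/4, 1)
Ac = (0, 0, -5/8, 40/143)
Σ b_i: 143/270·1 + (-4/135)·1 + (-4/135)·1 + 143/270·1 = 1 ✓
b·c: (-4/135)·9/4 + (-4/135)·(-5/4) + 143/270·1 = 1/2 ✓
b·c²: (-4/135)·81/16 + (-4/135)·25/16 + 143/270·1 = 1/3 ✓
b·Ac: (-4/135)·(-5/8) + 143/270·40/143 = 1/6 ✓
b·c³: (-4/135)·729/64 + (-4/135)·(-125/64) + 143/270·1 = 1/4 ✓
b·(c∘Ac): (-4/135)·25/32 + 143/270·40/143 = 1/8 ✓
b·Ac²: (-4/135)·(-45/32) + 143/270·45/572 = 1/12 ✓
b·A²c: 143/270·45/572 = 1/24 ✓; 4 stages ⇒ order 4.

4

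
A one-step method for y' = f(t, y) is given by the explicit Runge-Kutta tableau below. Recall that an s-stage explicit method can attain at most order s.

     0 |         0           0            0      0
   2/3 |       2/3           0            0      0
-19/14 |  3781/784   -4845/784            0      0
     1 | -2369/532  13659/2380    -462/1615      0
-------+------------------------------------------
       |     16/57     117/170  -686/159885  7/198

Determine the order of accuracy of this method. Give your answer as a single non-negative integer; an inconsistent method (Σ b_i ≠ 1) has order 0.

b = (16/57, 117/170, -686/159885, 7/198)
c = (0, 2/3, -19/14, 1)
Ac = (0, 0, -1615/392, 59/14)
Σ b_i: 16/57·1 + 117/170·1 + (-686/159885)·1 + 7/198·1 = 1 ✓
b·c: 117/170·2/3 + (-686/159885)·(-19/14) + 7/198·1 = 1/2 ✓
b·c²: 117/170·4/9 + (-686/159885)·361/196 + 7/198·1 = 1/3 ✓
b·Ac: (-686/159885)·(-1615/392) + 7/198·59/14 = 1/6 ✓
b·c³: 117/170·8/27 + (-686/159885)·(-6859/2744) + 7/198·1 = 1/4 ✓
b·(c∘Ac): (-686/159885)·30685/5488 + 7/198·59/14 = 1/8 ✓
b·Ac²: (-686/159885)·(-1615/588) + 7/198·85/42 = 1/12 ✓
b·A²c: 7/198·33/28 = 1/24 ✓; 4 stages ⇒ order 4.

4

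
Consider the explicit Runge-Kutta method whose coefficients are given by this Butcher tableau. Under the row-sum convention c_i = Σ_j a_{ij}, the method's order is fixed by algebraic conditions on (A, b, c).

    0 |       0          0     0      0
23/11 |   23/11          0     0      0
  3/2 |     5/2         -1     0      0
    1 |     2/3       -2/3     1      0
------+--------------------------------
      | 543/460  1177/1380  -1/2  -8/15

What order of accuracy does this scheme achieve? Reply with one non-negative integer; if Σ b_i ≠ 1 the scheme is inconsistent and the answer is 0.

b = (543/460, 1177/1380, -1/2, -8/15)
c = (0, 23/11, 3/2, 1)
Ac = (0, 0, -23/11, 7/66)
Σ b_i: 543/460·1 + 1177/1380·1 + (-1/2)·1 + (-8/15)·1 = 1 ✓
b·c: 1177/1380·23/11 + (-1/2)·3/2 + (-8/15)·1 = 1/2 ✓
b·c²: 1177/1380·529/121 + (-1/2)·9/4 + (-8/15)·1 = 911/440 ≠ 1/3 ⇒ order 2.
b·Ac: (-1/2)·(-23/11) + (-8/15)·7/66 = 89/90 ≠ 1/6

2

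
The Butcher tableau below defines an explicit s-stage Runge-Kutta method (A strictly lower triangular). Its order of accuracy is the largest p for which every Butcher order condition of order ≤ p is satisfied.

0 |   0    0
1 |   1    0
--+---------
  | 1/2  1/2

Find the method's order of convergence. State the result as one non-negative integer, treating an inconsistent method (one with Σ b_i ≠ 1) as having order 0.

2

b = (1/2, 1/2)
c = (0, 1)
Σ b_i: 1/2·1 + 1/2·1 = 1 ✓
b·c: 1/2·1 = 1/2 ✓; 2 stages ⇒ order 2.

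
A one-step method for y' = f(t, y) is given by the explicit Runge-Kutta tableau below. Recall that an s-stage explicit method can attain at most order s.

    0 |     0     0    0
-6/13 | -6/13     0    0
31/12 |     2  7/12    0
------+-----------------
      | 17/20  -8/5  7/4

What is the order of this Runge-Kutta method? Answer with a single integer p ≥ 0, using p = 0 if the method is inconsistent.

b = (17/20, -8/5, 7/4)
c = (0, -6/13, 31/12)
Ac = (0, 0, -7/26)
Σ b_i: 17/20·1 + (-8/5)·1 + 7/4·1 = 1 ✓
b·c: (-8/5)·(-6/13) + 7/4·31/12 = 16409/3120 ≠ 1/2 ⇒ order 1.

1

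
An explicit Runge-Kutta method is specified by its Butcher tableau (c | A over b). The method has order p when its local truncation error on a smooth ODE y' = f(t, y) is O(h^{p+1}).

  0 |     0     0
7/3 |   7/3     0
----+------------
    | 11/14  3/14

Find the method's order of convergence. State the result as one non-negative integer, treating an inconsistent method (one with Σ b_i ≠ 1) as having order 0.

2

b = (11/14, 3/14)
c = (0, 7/3)
Σ b_i: 11/14·1 + 3/14·1 = 1 ✓
b·c: 3/14·7/3 = 1/2 ✓; 2 stages ⇒ order 2.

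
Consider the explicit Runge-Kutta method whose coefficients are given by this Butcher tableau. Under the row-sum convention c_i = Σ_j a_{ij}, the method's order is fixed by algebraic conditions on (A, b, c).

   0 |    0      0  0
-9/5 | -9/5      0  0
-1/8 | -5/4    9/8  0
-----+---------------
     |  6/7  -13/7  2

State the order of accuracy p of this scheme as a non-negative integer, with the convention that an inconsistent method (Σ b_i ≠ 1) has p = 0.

b = (6/7, -13/7, 2)
c = (0, -9/5, -1/8)
Ac = (0, 0, -81/40)
Σ b_i: 6/7·1 + (-13/7)·1 + 2·1 = 1 ✓
b·c: (-13/7)·(-9/5) + 2·(-1/8) = 433/140 ≠ 1/2 ⇒ order 1.

1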